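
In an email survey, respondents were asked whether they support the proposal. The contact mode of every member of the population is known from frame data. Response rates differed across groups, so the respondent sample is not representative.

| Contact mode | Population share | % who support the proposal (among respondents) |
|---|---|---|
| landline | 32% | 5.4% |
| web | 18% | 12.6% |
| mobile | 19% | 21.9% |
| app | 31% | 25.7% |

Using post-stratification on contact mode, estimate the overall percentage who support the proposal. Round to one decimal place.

Each cell contributes population-share × respondent value:
  landline: 0.32 × 5.4 = 1.728
  web: 0.18 × 12.6 = 2.268
  mobile: 0.19 × 21.9 = 4.161
  app: 0.31 × 25.7 = 7.967
Post-stratified estimate = 16.124 → 16.1%.

16.1%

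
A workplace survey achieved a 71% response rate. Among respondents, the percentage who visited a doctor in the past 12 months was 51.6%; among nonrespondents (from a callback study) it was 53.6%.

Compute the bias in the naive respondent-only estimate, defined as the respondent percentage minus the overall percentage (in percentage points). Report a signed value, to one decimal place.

Nonresponse fraction = 1 − 0.71 = 0.29.
Bias = (nonresponse fraction) × (respondent percentage − nonrespondent percentage)
     = 0.29 × (51.6 − 53.6) = 0.29 × -2 = -0.58.

-0.6 percentage points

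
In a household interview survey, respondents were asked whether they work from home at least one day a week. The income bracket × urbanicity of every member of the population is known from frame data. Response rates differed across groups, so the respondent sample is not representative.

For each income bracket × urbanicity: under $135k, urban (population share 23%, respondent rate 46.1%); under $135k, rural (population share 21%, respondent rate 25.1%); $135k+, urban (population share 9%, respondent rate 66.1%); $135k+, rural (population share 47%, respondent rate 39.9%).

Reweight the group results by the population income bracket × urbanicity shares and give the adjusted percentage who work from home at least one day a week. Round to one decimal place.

40.6%

Post-stratification weights by population share, not respondent share:
  under $135k, urban: 0.23 × 46.1 = 10.603
  under $135k, rural: 0.21 × 25.1 = 5.271
  $135k+, urban: 0.09 × 66.1 = 5.949
  $135k+, rural: 0.47 × 39.9 = 18.753
Post-stratified estimate = 40.576 → 40.6%.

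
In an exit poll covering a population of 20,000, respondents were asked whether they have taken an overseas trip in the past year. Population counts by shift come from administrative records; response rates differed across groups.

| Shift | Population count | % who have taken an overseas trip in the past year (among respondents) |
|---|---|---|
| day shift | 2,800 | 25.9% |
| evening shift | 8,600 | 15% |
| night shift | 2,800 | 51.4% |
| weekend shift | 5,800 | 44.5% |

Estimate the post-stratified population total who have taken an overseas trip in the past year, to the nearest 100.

Apply each group's respondent rate to its population count:
  day shift: 2,800 × 25.9% = 725.2
  evening shift: 8,600 × 15% = 1290
  night shift: 2,800 × 51.4% = 1439.2
  weekend shift: 5,800 × 44.5% = 2581
Estimated total = 6035.4 → 6,000.

6,000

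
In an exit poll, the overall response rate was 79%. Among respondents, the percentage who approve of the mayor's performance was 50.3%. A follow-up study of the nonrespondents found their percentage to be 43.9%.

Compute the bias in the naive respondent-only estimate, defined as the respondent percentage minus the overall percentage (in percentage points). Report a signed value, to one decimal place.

+1.3 percentage points

Nonresponse fraction = 1 − 0.79 = 0.21.
Bias = (nonresponse fraction) × (respondent percentage − nonrespondent percentage)
     = 0.21 × (50.3 − 43.9) = 0.21 × 6.4 = 1.344.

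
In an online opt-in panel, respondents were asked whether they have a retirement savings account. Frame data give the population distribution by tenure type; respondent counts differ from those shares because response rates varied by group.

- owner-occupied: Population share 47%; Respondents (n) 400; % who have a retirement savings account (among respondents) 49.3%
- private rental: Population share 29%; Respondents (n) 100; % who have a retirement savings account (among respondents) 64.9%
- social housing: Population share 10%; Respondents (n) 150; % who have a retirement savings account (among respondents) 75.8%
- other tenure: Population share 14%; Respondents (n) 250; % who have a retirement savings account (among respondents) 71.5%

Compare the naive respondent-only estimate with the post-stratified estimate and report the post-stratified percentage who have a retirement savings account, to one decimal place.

Without adjustment, the pooled respondent share is:
  (400/900)×49.3 + (100/900)×64.9 + (150/900)×75.8 + (250/900)×71.5 = 61.6167%
Reweighting by population tenure type shares:
  0.47×49.3 + 0.29×64.9 + 0.1×75.8 + 0.14×71.5 = 59.582%

59.6%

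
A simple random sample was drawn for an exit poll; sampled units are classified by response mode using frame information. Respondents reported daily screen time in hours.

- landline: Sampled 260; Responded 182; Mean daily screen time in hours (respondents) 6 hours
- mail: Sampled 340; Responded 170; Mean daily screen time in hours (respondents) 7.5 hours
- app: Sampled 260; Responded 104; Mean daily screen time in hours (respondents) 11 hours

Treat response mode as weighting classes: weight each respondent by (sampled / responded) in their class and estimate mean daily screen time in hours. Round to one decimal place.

Response rates by class: landline 182/260 = 70%, mail 170/340 = 50%, app 104/260 = 40%.
Each respondent's weight = sampled/responded in their class; summing within a class gives n_sampled, so:
  landline: 260 × 6 = 1560
  mail: 340 × 7.5 = 2550
  app: 260 × 11 = 2860
Adjusted estimate = 6970 / 860 = 8.10465 → 8.1.

8.1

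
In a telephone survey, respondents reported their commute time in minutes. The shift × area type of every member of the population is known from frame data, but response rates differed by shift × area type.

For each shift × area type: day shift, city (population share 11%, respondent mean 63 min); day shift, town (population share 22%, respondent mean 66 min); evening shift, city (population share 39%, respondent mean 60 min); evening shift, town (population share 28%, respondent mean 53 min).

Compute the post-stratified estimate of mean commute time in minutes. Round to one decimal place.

59.7

Reweight to the known shift × area type distribution:
  day shift, city: 0.11 × 63 = 6.93
  day shift, town: 0.22 × 66 = 14.52
  evening shift, city: 0.39 × 60 = 23.4
  evening shift, town: 0.28 × 53 = 14.84
Post-stratified estimate = 59.69 → 59.7.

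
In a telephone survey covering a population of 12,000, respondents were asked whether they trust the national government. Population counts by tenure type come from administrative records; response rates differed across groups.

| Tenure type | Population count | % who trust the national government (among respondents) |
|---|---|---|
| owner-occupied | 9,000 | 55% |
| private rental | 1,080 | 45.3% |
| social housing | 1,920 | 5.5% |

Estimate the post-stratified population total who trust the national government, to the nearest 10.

Apply each group's respondent rate to its population count:
  owner-occupied: 9,000 × 55% = 4950
  private rental: 1,080 × 45.3% = 489.24
  social housing: 1,920 × 5.5% = 105.6
Estimated total = 5544.84 → 5,540.

5,540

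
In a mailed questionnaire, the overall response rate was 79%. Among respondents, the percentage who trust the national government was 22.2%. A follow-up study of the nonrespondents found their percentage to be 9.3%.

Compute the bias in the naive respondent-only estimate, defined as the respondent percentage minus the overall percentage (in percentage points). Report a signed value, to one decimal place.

Nonresponse fraction = 1 − 0.79 = 0.21.
Bias = (nonresponse fraction) × (respondent percentage − nonrespondent percentage)
     = 0.21 × (22.2 − 9.3) = 0.21 × 12.9 = 2.709.

+2.7 percentage points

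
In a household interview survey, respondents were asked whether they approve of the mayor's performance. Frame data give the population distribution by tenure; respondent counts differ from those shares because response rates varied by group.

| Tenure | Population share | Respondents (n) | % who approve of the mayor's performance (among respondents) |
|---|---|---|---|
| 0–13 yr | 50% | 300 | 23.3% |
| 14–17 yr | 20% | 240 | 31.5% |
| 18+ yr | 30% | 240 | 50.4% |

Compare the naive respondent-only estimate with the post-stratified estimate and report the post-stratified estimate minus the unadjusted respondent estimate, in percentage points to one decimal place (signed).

-1.1 percentage points

Unadjusted (pooled respondent) estimate weights by respondent counts:
  (300/780)×23.3 + (240/780)×31.5 + (240/780)×50.4 = 34.1615%
Reweighting by population tenure shares:
  0.5×23.3 + 0.2×31.5 + 0.3×50.4 = 33.07%
Difference = 33.07 − 34.1615 = -1.0915 pp.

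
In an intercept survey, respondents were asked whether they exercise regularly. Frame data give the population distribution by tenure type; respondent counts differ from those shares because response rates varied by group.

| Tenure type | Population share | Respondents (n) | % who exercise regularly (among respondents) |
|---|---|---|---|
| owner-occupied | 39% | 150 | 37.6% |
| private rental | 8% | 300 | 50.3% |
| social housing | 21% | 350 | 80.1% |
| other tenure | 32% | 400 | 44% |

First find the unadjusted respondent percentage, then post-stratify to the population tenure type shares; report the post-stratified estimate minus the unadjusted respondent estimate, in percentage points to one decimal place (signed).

Naive respondent-only estimate (weights = respondent counts):
  (150/1200)×37.6 + (300/1200)×50.3 + (350/1200)×80.1 + (400/1200)×44 = 55.3042%
Post-stratified estimate weights by population shares:
  0.39×37.6 + 0.08×50.3 + 0.21×80.1 + 0.32×44 = 49.589%
Difference = 49.589 − 55.3042 = -5.7152 pp.

-5.7 percentage points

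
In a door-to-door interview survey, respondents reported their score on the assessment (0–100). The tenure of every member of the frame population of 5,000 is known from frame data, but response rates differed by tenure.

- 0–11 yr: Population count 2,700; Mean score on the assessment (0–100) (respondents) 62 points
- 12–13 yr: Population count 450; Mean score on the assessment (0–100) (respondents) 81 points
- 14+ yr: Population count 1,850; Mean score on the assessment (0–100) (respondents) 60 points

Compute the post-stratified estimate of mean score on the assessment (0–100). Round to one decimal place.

Weight each group's respondent value by its population share:
  0–11 yr: (2,700/5,000) × 62 = 33.48
  12–13 yr: (450/5,000) × 81 = 7.29
  14+ yr: (1,850/5,000) × 60 = 22.2
Post-stratified estimate = 62.97 → 63.0.

63.0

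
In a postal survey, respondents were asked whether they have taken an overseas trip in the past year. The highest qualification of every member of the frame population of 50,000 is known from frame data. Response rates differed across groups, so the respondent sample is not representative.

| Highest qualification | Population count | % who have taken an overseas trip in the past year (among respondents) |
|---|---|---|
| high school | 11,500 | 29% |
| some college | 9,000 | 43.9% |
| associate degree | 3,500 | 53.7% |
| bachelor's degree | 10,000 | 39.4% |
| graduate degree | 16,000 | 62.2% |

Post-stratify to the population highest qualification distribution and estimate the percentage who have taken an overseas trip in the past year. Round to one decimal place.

46.1%

Each cell contributes population-share × respondent value:
  high school: (11,500/50,000) × 29 = 6.67
  some college: (9,000/50,000) × 43.9 = 7.902
  associate degree: (3,500/50,000) × 53.7 = 3.759
  bachelor's degree: (10,000/50,000) × 39.4 = 7.88
  graduate degree: (16,000/50,000) × 62.2 = 19.904
Post-stratified estimate = 46.115 → 46.1%.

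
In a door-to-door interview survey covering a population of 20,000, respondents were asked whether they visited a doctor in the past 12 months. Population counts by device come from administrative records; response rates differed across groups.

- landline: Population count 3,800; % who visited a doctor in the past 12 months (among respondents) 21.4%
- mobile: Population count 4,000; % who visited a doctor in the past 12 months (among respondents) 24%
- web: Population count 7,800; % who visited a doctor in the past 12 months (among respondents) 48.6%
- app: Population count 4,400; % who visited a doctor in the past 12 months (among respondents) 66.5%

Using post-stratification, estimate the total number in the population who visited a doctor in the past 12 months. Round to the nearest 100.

8,500

Estimated count per cell = population count × respondent percentage:
  landline: 3,800 × 21.4% = 813.2
  mobile: 4,000 × 24% = 960
  web: 7,800 × 48.6% = 3790.8
  app: 4,400 × 66.5% = 2926
Estimated total = 8490 → 8,500.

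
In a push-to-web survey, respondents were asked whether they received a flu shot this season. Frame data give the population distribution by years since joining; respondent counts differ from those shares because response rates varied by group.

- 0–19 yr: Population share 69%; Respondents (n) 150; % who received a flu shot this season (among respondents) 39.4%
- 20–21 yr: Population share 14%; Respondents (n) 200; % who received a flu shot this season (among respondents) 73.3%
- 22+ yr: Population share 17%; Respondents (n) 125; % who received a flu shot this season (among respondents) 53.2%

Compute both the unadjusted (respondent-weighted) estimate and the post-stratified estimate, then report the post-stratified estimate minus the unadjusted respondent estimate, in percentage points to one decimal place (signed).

-10.8 percentage points

Unadjusted (pooled respondent) estimate weights by respondent counts:
  (150/475)×39.4 + (200/475)×73.3 + (125/475)×53.2 = 57.3053%
Reweighting by population years since joining shares:
  0.69×39.4 + 0.14×73.3 + 0.17×53.2 = 46.492%
Difference = 46.492 − 57.3053 = -10.8133 pp.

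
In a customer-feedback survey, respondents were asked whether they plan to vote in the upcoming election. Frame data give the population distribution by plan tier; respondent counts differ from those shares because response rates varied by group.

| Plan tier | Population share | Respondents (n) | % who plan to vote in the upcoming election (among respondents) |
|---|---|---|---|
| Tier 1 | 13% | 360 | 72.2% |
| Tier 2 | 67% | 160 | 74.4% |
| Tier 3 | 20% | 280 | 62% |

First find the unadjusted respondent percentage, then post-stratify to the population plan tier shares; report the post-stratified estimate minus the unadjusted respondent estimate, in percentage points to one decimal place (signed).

Without adjustment, the pooled respondent share is:
  (360/800)×72.2 + (160/800)×74.4 + (280/800)×62 = 69.07%
Reweighting by population plan tier shares:
  0.13×72.2 + 0.67×74.4 + 0.2×62 = 71.634%
Difference = 71.634 − 69.07 = 2.564 pp.

+2.6 percentage points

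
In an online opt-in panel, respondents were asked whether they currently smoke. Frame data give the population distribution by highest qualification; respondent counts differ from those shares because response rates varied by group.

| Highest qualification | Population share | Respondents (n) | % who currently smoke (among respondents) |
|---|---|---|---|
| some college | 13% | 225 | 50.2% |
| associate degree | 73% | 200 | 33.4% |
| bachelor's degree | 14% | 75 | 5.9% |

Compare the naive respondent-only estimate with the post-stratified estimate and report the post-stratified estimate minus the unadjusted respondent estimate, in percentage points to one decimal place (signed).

Without adjustment, the pooled respondent share is:
  (225/500)×50.2 + (200/500)×33.4 + (75/500)×5.9 = 36.835%
Post-stratifying to population shares instead:
  0.13×50.2 + 0.73×33.4 + 0.14×5.9 = 31.734%
Difference = 31.734 − 36.835 = -5.101 pp.

-5.1 percentage points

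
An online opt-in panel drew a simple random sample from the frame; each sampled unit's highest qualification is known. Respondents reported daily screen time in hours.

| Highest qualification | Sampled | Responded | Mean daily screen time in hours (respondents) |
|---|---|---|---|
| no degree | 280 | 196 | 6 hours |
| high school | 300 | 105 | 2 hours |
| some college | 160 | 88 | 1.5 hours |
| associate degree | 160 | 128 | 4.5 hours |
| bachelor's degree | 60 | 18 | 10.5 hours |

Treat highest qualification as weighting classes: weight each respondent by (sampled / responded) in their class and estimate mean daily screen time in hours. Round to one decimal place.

4.0

Class response rates: no degree 196/280 = 70%, high school 105/300 = 35%, some college 88/160 = 55%, associate degree 128/160 = 80%, bachelor's degree 18/60 = 30%.
With weight = n_sampled/n_responded per class, the weighted class total is n_sampled:
  no degree: 280 × 6 = 1680
  high school: 300 × 2 = 600
  some college: 160 × 1.5 = 240
  associate degree: 160 × 4.5 = 720
  bachelor's degree: 60 × 10.5 = 630
Adjusted estimate = 3870 / 960 = 4.03125 → 4.0.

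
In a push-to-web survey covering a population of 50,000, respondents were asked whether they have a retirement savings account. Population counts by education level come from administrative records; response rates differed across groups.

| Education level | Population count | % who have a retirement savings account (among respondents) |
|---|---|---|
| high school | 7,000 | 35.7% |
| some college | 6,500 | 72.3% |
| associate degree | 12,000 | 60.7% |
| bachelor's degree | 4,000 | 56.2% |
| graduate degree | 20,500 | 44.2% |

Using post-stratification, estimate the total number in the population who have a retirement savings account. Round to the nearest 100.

25,800

Each cell contributes its population count × the respondent rate:
  high school: 7,000 × 35.7% = 2499
  some college: 6,500 × 72.3% = 4699.5
  associate degree: 12,000 × 60.7% = 7284
  bachelor's degree: 4,000 × 56.2% = 2248
  graduate degree: 20,500 × 44.2% = 9061
Estimated total = 25791.5 → 25,800.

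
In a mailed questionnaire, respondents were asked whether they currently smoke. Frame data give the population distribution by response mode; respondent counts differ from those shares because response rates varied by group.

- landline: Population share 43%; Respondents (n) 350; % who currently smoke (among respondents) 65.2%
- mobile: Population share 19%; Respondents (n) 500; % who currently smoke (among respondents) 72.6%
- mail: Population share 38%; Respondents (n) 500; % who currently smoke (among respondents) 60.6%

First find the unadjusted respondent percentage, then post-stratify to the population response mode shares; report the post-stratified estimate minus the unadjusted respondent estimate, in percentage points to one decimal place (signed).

Without adjustment, the pooled respondent share is:
  (350/1350)×65.2 + (500/1350)×72.6 + (500/1350)×60.6 = 66.237%
Post-stratifying to population shares instead:
  0.43×65.2 + 0.19×72.6 + 0.38×60.6 = 64.858%
Difference = 64.858 − 66.237 = -1.379 pp.

-1.4 percentage points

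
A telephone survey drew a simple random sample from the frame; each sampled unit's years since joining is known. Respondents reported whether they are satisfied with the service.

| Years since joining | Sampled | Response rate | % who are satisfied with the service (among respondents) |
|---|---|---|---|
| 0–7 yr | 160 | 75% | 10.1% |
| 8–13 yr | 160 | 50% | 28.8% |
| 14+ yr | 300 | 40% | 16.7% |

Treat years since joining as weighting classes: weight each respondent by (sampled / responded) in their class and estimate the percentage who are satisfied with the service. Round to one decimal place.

18.1%

Inverse-response-rate weighting restores each class to its sampled count, so class totals weight by n_sampled:
  0–7 yr: 160 × 10.1 = 1616
  8–13 yr: 160 × 28.8 = 4608
  14+ yr: 300 × 16.7 = 5010
Adjusted estimate = 11,234 / 620 = 18.1194 → 18.1%.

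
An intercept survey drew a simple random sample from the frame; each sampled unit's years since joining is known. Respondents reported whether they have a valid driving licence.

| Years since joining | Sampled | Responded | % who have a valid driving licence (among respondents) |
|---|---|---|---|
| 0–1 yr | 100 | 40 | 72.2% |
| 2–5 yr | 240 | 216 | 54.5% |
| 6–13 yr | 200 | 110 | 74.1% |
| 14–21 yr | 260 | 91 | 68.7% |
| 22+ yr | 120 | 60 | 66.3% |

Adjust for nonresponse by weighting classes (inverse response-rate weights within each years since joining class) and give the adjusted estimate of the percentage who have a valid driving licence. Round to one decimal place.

Response rates by class: 0–1 yr 40/100 = 40%, 2–5 yr 216/240 = 90%, 6–13 yr 110/200 = 55%, 14–21 yr 91/260 = 35%, 22+ yr 60/120 = 50%.
With weight = n_sampled/n_responded per class, the weighted class total is n_sampled:
  0–1 yr: 100 × 72.2 = 7220
  2–5 yr: 240 × 54.5 = 13,080
  6–13 yr: 200 × 74.1 = 14820
  14–21 yr: 260 × 68.7 = 17,862
  22+ yr: 120 × 66.3 = 7956
Adjusted estimate = 60,938 / 920 = 66.237 → 66.2%.

66.2%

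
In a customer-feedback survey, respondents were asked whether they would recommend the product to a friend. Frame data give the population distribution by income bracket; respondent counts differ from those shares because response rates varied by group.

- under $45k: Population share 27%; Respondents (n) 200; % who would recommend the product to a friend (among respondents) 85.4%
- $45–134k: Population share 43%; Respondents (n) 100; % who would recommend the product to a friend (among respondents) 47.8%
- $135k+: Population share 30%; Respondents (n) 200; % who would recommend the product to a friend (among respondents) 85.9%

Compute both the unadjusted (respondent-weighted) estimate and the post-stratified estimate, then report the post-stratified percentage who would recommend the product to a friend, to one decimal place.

Unadjusted (pooled respondent) estimate weights by respondent counts:
  (200/500)×85.4 + (100/500)×47.8 + (200/500)×85.9 = 78.08%
Post-stratified estimate weights by population shares:
  0.27×85.4 + 0.43×47.8 + 0.3×85.9 = 69.382%

69.4%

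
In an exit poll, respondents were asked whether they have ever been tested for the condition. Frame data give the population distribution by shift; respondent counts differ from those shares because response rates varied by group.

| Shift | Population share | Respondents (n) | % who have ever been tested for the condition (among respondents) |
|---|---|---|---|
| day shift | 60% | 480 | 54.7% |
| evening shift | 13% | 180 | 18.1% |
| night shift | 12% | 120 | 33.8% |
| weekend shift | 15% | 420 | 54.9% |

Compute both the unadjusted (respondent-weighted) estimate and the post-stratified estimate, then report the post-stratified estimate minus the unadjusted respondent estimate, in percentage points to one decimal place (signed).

+0.3 percentage points

Without adjustment, the pooled respondent share is:
  (480/1200)×54.7 + (180/1200)×18.1 + (120/1200)×33.8 + (420/1200)×54.9 = 47.19%
Post-stratifying to population shares instead:
  0.6×54.7 + 0.13×18.1 + 0.12×33.8 + 0.15×54.9 = 47.464%
Difference = 47.464 − 47.19 = 0.274 pp.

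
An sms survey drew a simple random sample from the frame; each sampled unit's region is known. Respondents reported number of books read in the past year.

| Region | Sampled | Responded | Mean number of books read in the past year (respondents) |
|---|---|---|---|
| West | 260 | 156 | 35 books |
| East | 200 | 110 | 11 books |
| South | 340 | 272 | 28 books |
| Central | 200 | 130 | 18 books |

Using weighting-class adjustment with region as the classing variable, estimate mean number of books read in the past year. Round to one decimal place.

Class response rates: West 156/260 = 60%, East 110/200 = 55%, South 272/340 = 80%, Central 130/200 = 65%.
Inverse-response-rate weighting restores each class to its sampled count, so class totals weight by n_sampled:
  West: 260 × 35 = 9100
  East: 200 × 11 = 2200
  South: 340 × 28 = 9520
  Central: 200 × 18 = 3600
Adjusted estimate = 24,420 / 1,000 = 24.42 → 24.4.

24.4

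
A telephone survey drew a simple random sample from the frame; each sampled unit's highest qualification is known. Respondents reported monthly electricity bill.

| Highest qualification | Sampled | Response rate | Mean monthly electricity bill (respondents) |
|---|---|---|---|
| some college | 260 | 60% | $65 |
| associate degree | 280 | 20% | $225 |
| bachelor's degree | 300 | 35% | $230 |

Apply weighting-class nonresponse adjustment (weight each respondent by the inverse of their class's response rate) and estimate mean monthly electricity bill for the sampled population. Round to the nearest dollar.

$177

Each respondent's weight = sampled/responded in their class; summing within a class gives n_sampled, so:
  some college: 260 × 65 = 16,900
  associate degree: 280 × 225 = 63,000
  bachelor's degree: 300 × 230 = 69,000
Adjusted estimate = 148,900 / 840 = 177.262 → $177.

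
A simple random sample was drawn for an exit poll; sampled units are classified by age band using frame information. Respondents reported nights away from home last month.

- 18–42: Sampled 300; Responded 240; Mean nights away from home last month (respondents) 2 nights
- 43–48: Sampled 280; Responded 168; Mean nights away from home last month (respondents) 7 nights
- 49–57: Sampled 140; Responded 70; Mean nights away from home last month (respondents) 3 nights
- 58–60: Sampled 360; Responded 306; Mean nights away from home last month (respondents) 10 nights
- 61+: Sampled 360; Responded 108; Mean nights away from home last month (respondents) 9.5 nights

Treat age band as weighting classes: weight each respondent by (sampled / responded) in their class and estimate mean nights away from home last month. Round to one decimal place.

Class response rates: 18–42 240/300 = 80%, 43–48 168/280 = 60%, 49–57 70/140 = 50%, 58–60 306/360 = 85%, 61+ 108/360 = 30%.
With weight = n_sampled/n_responded per class, the weighted class total is n_sampled:
  18–42: 300 × 2 = 600
  43–48: 280 × 7 = 1960
  49–57: 140 × 3 = 420
  58–60: 360 × 10 = 3600
  61+: 360 × 9.5 = 3420
Adjusted estimate = 10,000 / 1,440 = 6.94444 → 6.9.

6.9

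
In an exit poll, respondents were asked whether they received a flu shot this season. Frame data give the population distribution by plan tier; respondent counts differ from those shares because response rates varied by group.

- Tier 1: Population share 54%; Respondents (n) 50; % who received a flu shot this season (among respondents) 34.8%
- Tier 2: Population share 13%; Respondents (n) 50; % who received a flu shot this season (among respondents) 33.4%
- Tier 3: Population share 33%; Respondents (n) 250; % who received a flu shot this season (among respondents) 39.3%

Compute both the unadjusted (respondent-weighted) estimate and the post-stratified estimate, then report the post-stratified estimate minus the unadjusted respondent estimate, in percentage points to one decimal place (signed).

-1.7 percentage points

Unadjusted (pooled respondent) estimate weights by respondent counts:
  (50/350)×34.8 + (50/350)×33.4 + (250/350)×39.3 = 37.8143%
Post-stratified estimate weights by population shares:
  0.54×34.8 + 0.13×33.4 + 0.33×39.3 = 36.103%
Difference = 36.103 − 37.8143 = -1.7113 pp.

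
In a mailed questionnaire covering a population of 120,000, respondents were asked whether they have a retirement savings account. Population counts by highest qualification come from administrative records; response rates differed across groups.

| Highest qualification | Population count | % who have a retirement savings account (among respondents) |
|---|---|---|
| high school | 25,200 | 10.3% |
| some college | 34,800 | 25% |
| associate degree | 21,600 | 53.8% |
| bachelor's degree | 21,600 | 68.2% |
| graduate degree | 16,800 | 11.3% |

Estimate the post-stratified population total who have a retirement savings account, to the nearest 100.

Apply each group's respondent rate to its population count:
  high school: 25,200 × 10.3% = 2595.6
  some college: 34,800 × 25% = 8700
  associate degree: 21,600 × 53.8% = 11620.8
  bachelor's degree: 21,600 × 68.2% = 14731.2
  graduate degree: 16,800 × 11.3% = 1898.4
Estimated total = 39,546 → 39,500.

39,500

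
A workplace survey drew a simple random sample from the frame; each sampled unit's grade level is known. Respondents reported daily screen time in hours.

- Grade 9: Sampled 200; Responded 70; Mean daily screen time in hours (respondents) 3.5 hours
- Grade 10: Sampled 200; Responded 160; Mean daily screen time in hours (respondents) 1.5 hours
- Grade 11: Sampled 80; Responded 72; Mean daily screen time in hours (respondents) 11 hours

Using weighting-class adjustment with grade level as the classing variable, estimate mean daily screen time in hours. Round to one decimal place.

3.9

Class response rates: Grade 9 70/200 = 35%, Grade 10 160/200 = 80%, Grade 11 72/80 = 90%.
Each respondent's weight = sampled/responded in their class; summing within a class gives n_sampled, so:
  Grade 9: 200 × 3.5 = 700
  Grade 10: 200 × 1.5 = 300
  Grade 11: 80 × 11 = 880
Adjusted estimate = 1880 / 480 = 3.91667 → 3.9.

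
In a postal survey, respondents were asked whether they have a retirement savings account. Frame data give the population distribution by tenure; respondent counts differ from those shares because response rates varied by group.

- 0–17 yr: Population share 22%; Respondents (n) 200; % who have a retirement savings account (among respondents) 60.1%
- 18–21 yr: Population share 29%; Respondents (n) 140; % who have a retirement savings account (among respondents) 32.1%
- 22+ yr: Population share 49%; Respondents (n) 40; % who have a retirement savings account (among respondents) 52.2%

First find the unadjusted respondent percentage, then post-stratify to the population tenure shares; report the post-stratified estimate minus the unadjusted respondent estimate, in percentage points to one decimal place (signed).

-0.8 percentage points

Unadjusted (pooled respondent) estimate weights by respondent counts:
  (200/380)×60.1 + (140/380)×32.1 + (40/380)×52.2 = 48.9526%
Post-stratified estimate weights by population shares:
  0.22×60.1 + 0.29×32.1 + 0.49×52.2 = 48.109%
Difference = 48.109 − 48.9526 = -0.8436 pp.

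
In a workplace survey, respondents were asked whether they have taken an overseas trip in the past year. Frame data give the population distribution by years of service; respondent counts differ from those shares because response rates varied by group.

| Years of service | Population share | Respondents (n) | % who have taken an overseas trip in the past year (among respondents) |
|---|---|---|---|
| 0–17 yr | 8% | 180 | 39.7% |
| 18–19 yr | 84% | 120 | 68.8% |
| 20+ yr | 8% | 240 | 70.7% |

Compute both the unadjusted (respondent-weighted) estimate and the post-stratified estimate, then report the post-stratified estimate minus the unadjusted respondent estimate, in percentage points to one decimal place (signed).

+6.7 percentage points

Naive respondent-only estimate (weights = respondent counts):
  (180/540)×39.7 + (120/540)×68.8 + (240/540)×70.7 = 59.9444%
Post-stratified estimate weights by population shares:
  0.08×39.7 + 0.84×68.8 + 0.08×70.7 = 66.624%
Difference = 66.624 − 59.9444 = 6.6796 pp.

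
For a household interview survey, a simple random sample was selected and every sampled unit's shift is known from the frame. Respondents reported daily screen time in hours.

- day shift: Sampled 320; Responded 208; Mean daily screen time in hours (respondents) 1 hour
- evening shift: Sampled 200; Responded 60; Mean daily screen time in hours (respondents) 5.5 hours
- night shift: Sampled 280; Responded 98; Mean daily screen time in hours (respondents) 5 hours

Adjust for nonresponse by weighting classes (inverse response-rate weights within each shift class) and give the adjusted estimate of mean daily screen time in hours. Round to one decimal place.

3.5

Class response rates: day shift 208/320 = 65%, evening shift 60/200 = 30%, night shift 98/280 = 35%.
With weight = n_sampled/n_responded per class, the weighted class total is n_sampled:
  day shift: 320 × 1 = 320
  evening shift: 200 × 5.5 = 1100
  night shift: 280 × 5 = 1400
Adjusted estimate = 2820 / 800 = 3.525 → 3.5.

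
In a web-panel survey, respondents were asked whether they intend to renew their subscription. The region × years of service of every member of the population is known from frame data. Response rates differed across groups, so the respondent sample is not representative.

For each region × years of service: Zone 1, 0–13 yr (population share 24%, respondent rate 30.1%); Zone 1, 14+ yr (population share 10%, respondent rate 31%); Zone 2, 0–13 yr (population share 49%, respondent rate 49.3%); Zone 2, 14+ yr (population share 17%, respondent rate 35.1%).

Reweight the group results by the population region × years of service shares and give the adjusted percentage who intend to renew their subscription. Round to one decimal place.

Weight each group's respondent value by its population share:
  Zone 1, 0–13 yr: 0.24 × 30.1 = 7.224
  Zone 1, 14+ yr: 0.1 × 31 = 3.1
  Zone 2, 0–13 yr: 0.49 × 49.3 = 24.157
  Zone 2, 14+ yr: 0.17 × 35.1 = 5.967
Post-stratified estimate = 40.448 → 40.4%.

40.4%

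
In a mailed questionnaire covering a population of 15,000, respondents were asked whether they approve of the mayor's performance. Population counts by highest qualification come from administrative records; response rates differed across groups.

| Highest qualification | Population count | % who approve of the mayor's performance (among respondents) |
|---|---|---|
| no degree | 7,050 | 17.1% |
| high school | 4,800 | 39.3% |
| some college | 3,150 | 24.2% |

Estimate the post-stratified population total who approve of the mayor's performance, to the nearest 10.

Estimated count per cell = population count × respondent percentage:
  no degree: 7,050 × 17.1% = 1205.55
  high school: 4,800 × 39.3% = 1886.4
  some college: 3,150 × 24.2% = 762.3
Estimated total = 3854.25 → 3,850.

3,850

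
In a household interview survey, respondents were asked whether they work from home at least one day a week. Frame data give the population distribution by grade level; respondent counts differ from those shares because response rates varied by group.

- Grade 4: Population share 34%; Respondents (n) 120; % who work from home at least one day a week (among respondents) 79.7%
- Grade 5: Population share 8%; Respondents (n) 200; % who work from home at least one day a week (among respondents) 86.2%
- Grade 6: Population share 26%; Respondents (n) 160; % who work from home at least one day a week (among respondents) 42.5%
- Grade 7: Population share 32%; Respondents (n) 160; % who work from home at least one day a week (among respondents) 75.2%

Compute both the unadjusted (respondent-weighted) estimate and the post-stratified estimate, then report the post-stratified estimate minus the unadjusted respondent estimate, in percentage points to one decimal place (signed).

Without adjustment, the pooled respondent share is:
  (120/640)×79.7 + (200/640)×86.2 + (160/640)×42.5 + (160/640)×75.2 = 71.3063%
Post-stratified estimate weights by population shares:
  0.34×79.7 + 0.08×86.2 + 0.26×42.5 + 0.32×75.2 = 69.108%
Difference = 69.108 − 71.3063 = -2.1983 pp.

-2.2 percentage points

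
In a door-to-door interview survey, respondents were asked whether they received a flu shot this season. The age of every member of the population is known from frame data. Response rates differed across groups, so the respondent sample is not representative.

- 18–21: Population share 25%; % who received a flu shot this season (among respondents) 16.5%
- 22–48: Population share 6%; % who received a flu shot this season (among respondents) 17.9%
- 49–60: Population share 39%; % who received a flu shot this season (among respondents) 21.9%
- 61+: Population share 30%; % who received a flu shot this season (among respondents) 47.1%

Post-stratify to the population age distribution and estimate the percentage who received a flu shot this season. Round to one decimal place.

27.9%

Each cell contributes population-share × respondent value:
  18–21: 0.25 × 16.5 = 4.125
  22–48: 0.06 × 17.9 = 1.074
  49–60: 0.39 × 21.9 = 8.541
  61+: 0.3 × 47.1 = 14.13
Post-stratified estimate = 27.87 → 27.9%.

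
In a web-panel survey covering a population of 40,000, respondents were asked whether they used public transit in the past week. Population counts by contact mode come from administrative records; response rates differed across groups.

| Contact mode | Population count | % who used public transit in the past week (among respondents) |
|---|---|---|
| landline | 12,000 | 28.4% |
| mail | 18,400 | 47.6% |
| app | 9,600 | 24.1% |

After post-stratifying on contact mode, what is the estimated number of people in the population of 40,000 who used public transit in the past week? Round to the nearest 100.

14,500

Estimated count per cell = population count × respondent percentage:
  landline: 12,000 × 28.4% = 3408
  mail: 18,400 × 47.6% = 8758.4
  app: 9,600 × 24.1% = 2313.6
Estimated total = 14,480 → 14,500.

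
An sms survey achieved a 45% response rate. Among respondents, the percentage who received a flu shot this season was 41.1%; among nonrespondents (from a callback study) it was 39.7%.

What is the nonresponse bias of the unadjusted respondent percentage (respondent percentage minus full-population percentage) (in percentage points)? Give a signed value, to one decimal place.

+0.8 percentage points

Nonresponse fraction = 1 − 0.45 = 0.55.
Bias = (nonresponse fraction) × (respondent percentage − nonrespondent percentage)
     = 0.55 × (41.1 − 39.7) = 0.55 × 1.4 = 0.77.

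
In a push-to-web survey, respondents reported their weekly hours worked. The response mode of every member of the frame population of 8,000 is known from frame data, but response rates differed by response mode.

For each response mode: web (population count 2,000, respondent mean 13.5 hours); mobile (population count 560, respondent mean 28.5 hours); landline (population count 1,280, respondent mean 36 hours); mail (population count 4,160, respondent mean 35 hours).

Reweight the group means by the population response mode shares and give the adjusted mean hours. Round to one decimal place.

Reweight to the known response mode distribution:
  web: (2,000/8,000) × 13.5 = 3.375
  mobile: (560/8,000) × 28.5 = 1.995
  landline: (1,280/8,000) × 36 = 5.76
  mail: (4,160/8,000) × 35 = 18.2
Post-stratified estimate = 29.33 → 29.3.

29.3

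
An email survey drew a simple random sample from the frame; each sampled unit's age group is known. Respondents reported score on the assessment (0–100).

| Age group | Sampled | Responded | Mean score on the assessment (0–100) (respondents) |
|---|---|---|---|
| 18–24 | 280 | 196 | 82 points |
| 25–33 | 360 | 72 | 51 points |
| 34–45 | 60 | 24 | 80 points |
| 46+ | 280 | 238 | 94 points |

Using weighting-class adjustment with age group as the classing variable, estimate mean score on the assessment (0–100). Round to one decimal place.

73.9

Response rates by class: 18–24 196/280 = 70%, 25–33 72/360 = 20%, 34–45 24/60 = 40%, 46+ 238/280 = 85%.
Weighting each respondent by the inverse class response rate inflates each class back to its sampled size, so the class weight is n_sampled:
  18–24: 280 × 82 = 22,960
  25–33: 360 × 51 = 18,360
  34–45: 60 × 80 = 4800
  46+: 280 × 94 = 26,320
Adjusted estimate = 72,440 / 980 = 73.9184 → 73.9.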